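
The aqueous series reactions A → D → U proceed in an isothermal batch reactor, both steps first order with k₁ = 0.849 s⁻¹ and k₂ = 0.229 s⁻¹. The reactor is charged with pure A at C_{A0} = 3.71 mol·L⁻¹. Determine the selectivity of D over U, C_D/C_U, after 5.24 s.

0.670

The intermediate concentration in a first-order A→B→C sequence is C_D = k₁C_{A0}(e^(−k₁t) − e^(−k₂t))/(k₂−k₁).
e^(−k₁t) = e^(−0.849×5.24) = e^(−4.449) = 0.01169; e^(−k₂t) = e^(−1.200) = 0.3012.
C_D = 0.849×3.71/(0.229−0.849) × (0.01169−0.3012) = (-5.080)×(-0.2895) = 1.471 mol·L⁻¹.
C_A = C_{A0}e^(−k₁t) = 0.04338 mol·L⁻¹, so C_U = C_{A0}−C_A−C_D = 2.196 mol·L⁻¹; C_D/C_U = 0.670.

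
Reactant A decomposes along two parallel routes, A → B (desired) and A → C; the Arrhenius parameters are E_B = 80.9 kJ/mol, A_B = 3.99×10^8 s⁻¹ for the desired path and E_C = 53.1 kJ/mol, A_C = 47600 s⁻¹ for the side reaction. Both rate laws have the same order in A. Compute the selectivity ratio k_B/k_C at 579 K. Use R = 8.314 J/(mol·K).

26.0

Since both paths have the same order in A, the concentration cancels and S_{B/C} = k_B/k_C = (A_B/A_C)·exp[(E_C−E_B)/(RT)].
(E_C−E_B)/(RT) = (53.1−80.9)×10³/(8.314×579) = -27800/4814 = -5.775.
k_B/k_C = (3.99×10^8/47600)·exp(-5.775) = 8382 × 0.003104 = 26.0.
Since E_B > E_C, raising the temperature improves selectivity toward B.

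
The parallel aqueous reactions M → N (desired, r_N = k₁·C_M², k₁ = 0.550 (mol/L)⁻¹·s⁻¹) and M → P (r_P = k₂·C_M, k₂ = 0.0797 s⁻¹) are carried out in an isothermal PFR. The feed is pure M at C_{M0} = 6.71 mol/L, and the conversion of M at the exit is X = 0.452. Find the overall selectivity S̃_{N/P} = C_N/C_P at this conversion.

C_M = C_{M0}(1−X) = 3.677 mol/L.
Along a PFR/batch, dC_P/dC_M = −r_P/(r_N+r_P) = −k₂/(k₂+k₁·C_M).
Integrating from C_{M0} to C_M: C_P = (0.0797/0.550)·ln[(0.0797+0.550·6.71)/(0.0797+0.550·3.68)] = 0.1449·ln(3.770/2.102) = 0.08466 mol/L.
Then C_N = (C_{M0}−C_M) − C_P = 3.033 − 0.08466 = 2.948 mol/L.
S̃_{N/P} = C_N/C_P = 2.948/0.08466 = 34.8.

34.8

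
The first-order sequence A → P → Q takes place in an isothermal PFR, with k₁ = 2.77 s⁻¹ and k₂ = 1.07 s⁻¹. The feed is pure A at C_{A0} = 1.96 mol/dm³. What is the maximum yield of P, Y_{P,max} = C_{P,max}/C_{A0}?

0.550

At the optimum, C_{P,max}/C_{A0} = (k₁/k₂)^[k₂/(k₂−k₁)].
= (2.77/1.07)^(1.07/(1.07−2.77)) = (2.589)^(-0.6294) = 0.5495.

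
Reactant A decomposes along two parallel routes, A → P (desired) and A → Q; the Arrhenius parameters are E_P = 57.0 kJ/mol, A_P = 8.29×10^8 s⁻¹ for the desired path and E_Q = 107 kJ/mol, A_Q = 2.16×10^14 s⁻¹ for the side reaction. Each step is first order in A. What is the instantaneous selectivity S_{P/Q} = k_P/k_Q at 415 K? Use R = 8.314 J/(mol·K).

7.54

With equal orders, S_{P/Q} = k_P/k_Q = (A_P/A_Q)·exp[(E_Q−E_P)/(RT)].
(E_Q−E_P)/(RT) = (107−57.0)×10³/(8.314×415) = 50000/3450 = 14.49.
k_P/k_Q = (8.29×10^8/2.16×10^14)·exp(14.49) = 3.838×10^-6 × 1.966×10^6 = 7.54.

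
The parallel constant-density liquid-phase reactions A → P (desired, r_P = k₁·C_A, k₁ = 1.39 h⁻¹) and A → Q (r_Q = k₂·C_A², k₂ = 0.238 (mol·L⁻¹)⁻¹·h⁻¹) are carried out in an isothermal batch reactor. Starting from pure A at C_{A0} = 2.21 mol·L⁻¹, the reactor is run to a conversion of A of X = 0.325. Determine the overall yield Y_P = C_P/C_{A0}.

C_A = C_{A0}(1−X) = 1.492 mol·L⁻¹.
Along a PFR/batch, dC_P/dC_A = −r_P/(r_P+r_Q) = −k₁/(k₁+k₂·C_A).
Integrating from C_{A0} to C_A: C_P = (1.39/0.238)·ln[(1.39+0.238·2.21)/(1.39+0.238·1.49)] = 5.840·ln(1.916/1.745) = 0.5458 mol·L⁻¹.
Y_P = C_P/C_{A0} = 0.5458/2.21 = 0.247.

0.247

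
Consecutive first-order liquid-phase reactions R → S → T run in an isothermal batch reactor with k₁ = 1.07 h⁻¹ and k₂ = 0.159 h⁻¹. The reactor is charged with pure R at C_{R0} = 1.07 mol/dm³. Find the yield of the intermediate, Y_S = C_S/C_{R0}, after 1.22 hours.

0.649

Solving the coupled first-order balances gives C_S(t) = [k₁/(k₂−k₁)]·C_{R0}·(e^(−k₁t) − e^(−k₂t)).
e^(−k₁t) = e^(−1.07×1.22) = e^(−1.305) = 0.2711; e^(−k₂t) = e^(−0.1940) = 0.8237.
C_S = 1.07×1.07/(0.159−1.07) × (0.2711−0.8237) = (-1.257)×(-0.5526) = 0.6945 mol/dm³.
Y_S = C_S/C_{R0} = 0.6945/1.07 = 0.649.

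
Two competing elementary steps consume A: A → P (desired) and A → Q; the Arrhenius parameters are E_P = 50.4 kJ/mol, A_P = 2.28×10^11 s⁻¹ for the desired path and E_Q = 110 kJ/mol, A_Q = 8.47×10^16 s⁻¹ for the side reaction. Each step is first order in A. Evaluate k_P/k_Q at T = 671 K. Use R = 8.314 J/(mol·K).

0.117

Since both paths have the same order in A, the concentration cancels and S_{P/Q} = k_P/k_Q = (A_P/A_Q)·exp[(E_Q−E_P)/(RT)].
(E_Q−E_P)/(RT) = (110−50.4)×10³/(8.314×671) = 59600/5579 = 10.68.
k_P/k_Q = (2.28×10^11/8.47×10^16)·exp(10.68) = 2.692×10^-6 × 43630 = 0.117.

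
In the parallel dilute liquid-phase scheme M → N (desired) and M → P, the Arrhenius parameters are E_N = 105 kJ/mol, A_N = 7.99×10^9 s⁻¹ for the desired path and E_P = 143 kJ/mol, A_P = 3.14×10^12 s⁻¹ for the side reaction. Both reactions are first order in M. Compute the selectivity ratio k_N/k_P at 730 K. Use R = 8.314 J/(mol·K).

1.33

Since both paths have the same order in M, the concentration cancels and S_{N/P} = k_N/k_P = (A_N/A_P)·exp[(E_P−E_N)/(RT)].
(E_P−E_N)/(RT) = (143−105)×10³/(8.314×730) = 38000/6069 = 6.261.
k_N/k_P = (7.99×10^9/3.14×10^12)·exp(6.261) = 0.002545 × 523.8 = 1.33.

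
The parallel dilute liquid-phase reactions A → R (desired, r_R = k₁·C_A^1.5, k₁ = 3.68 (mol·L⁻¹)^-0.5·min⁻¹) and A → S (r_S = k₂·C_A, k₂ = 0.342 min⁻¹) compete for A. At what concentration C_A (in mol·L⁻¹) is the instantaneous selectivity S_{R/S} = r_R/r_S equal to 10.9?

1.03 mol·L⁻¹

S_{R/S} = (k₁/k₂)·C_A^0.5 ⇒ C_A = (S·k₂/k₁)^(2).
= (10.9×0.342/3.68)^(2) = (1.013)^(2) = 1.03 mol·L⁻¹.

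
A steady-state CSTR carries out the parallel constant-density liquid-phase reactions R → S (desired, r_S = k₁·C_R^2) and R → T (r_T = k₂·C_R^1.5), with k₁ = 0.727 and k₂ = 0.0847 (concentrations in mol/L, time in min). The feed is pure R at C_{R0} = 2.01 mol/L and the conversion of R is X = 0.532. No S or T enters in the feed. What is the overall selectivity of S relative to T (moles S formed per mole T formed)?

8.32

Exit C_R = C_{R0}(1−X) = 2.01×0.468 = 0.9407 mol/L.
A CSTR operates uniformly at the exit composition, giving r_S = 0.6433 and r_T = 0.07728 (each k·C_R^n at C_R = 0.9407).
Overall selectivity = C_S/C_T = r_Sτ/(r_Tτ) = r_S/r_T = 8.32.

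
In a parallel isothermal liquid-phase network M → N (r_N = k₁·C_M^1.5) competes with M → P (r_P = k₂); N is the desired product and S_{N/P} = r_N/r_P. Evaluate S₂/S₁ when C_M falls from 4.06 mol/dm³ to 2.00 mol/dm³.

0.346

S_{N/P} = (k₁/k₂)·C_M^1.5, so S₂/S₁ = (C_{M,2}/C_{M,1})^1.5.
= (2.00/4.06)^1.5 = (0.4926)^1.5 = 0.346.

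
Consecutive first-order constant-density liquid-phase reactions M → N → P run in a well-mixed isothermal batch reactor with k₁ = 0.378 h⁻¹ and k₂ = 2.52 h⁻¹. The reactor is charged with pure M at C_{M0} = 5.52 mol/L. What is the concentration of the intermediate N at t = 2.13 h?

Solving the coupled first-order balances gives C_N(t) = [k₁/(k₂−k₁)]·C_{M0}·(e^(−k₁t) − e^(−k₂t)).
e^(−k₁t) = e^(−0.378×2.13) = e^(−0.8051) = 0.4470; e^(−k₂t) = e^(−5.368) = 0.004665.
C_N = 0.378×5.52/(2.52−0.378) × (0.4470−0.004665) = 0.9741×0.4424 = 0.4309 mol/L.

0.431 mol/L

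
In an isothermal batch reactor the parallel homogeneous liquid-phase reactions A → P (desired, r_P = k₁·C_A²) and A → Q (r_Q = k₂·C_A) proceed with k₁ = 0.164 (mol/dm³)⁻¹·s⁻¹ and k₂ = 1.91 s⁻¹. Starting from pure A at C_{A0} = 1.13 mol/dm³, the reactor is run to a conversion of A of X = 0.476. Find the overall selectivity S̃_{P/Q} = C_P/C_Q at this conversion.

0.0738

C_A = C_{A0}(1−X) = 0.5921 mol/dm³.
Along a PFR/batch, dC_Q/dC_A = −r_Q/(r_P+r_Q) = −k₂/(k₂+k₁·C_A).
Integrating from C_{A0} to C_A: C_Q = (1.91/0.164)·ln[(1.91+0.164·1.13)/(1.91+0.164·0.592)] = 11.65·ln(2.095/2.007) = 0.5009 mol/dm³.
Then C_P = (C_{A0}−C_A) − C_Q = 0.5379 − 0.5009 = 0.03695 mol/dm³.
S̃_{P/Q} = C_P/C_Q = 0.03695/0.5009 = 0.0738.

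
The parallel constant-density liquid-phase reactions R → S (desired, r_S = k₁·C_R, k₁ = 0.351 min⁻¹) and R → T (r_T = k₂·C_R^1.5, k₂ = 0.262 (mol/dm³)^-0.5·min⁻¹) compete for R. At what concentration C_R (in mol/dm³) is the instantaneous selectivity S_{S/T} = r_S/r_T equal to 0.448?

S_{S/T} = (k₁/k₂)·C_R^-0.5 ⇒ C_R = (S·k₂/k₁)^(-2).
= (0.448×0.262/0.351)^(-2) = (0.3344)^(-2) = 8.94 mol/dm³.

8.94 mol/dm³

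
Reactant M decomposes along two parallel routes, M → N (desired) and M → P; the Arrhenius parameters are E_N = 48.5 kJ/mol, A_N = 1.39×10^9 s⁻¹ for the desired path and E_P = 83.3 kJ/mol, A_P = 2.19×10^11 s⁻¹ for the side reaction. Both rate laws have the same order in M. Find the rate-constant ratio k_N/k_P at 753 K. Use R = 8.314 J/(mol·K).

k_N/k_P = (A_N/A_P)·exp[−(E_N−E_P)/(RT)] = (A_N/A_P)·exp[(E_P−E_N)/(RT)].
(E_P−E_N)/(RT) = (83.3−48.5)×10³/(8.314×753) = 34800/6260 = 5.559.
k_N/k_P = (1.39×10^9/2.19×10^11)·exp(5.559) = 0.006347 × 259.5 = 1.65.
Since E_N < E_P, lowering the temperature improves selectivity toward N.

1.65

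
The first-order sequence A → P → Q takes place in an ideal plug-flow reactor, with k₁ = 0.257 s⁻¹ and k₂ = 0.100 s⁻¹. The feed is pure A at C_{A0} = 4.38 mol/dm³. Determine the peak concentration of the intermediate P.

2.40 mol/dm³

Evaluating C_P at τ_opt = ln(k₂/k₁)/(k₂−k₁) gives C_{P,max}/C_{A0} = (k₁/k₂)^[k₂/(k₂−k₁)].
= (0.257/0.100)^(0.100/(0.100−0.257)) = (2.570)^(-0.6369) = 0.5481.
C_{P,max} = 0.5481×4.38 = 2.40 mol/dm³.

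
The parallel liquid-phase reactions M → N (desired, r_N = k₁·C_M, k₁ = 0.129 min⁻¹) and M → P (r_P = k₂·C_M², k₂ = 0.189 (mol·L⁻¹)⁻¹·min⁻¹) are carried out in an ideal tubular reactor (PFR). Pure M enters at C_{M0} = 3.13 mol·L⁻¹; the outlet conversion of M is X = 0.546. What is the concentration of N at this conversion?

0.406 mol·L⁻¹

C_M = C_{M0}(1−X) = 1.421 mol·L⁻¹.
Along a PFR/batch, dC_N/dC_M = −r_N/(r_N+r_P) = −k₁/(k₁+k₂·C_M).
Integrating from C_{M0} to C_M: C_N = (0.129/0.189)·ln[(0.129+0.189·3.13)/(0.129+0.189·1.42)] = 0.6825·ln(0.7206/0.3976) = 0.4059 mol·L⁻¹.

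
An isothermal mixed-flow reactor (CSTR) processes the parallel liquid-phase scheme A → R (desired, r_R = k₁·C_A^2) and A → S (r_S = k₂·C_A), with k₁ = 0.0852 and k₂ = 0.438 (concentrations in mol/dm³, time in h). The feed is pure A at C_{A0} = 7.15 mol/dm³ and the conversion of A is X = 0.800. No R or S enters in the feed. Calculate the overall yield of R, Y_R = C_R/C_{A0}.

Exit C_A = C_{A0}(1−X) = 7.15×0.200 = 1.430 mol/dm³.
In a CSTR the entire volume is at exit conditions, so r_R = 0.0852×1.430^2 = 0.1742 and r_S = 0.438×1.430 = 0.6263.
Fraction of consumed A going to R: r_R/(r_R+r_S) = 0.2176.
C_R = 0.2176·C_{A0}·X = 0.2176×7.15×0.800 = 1.24 mol/dm³; Y_R = C_R/C_{A0} = 0.174.

0.174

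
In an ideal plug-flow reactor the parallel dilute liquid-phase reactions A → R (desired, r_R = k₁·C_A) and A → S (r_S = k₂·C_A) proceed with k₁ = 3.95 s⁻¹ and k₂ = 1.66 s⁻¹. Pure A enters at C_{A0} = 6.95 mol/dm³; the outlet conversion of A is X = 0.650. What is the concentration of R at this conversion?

C_A = C_{A0}(1−X) = 2.433 mol/dm³.
Both paths are first order in A, so the instantaneous fraction to R is constant: dC_R/d(−C_A) = k₁/(k₁+k₂) = 0.7041.
C_R = 0.7041·(C_{A0}−C_A) = 0.7041×4.518 = 3.18 mol/dm³.

3.18 mol/dm³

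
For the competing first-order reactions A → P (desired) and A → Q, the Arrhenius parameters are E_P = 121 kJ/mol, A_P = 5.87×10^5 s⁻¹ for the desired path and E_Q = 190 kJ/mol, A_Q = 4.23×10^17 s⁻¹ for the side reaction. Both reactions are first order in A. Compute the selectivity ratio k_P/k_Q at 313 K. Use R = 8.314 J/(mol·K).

0.455

Since both paths have the same order in A, the concentration cancels and S_{P/Q} = k_P/k_Q = (A_P/A_Q)·exp[(E_Q−E_P)/(RT)].
(E_Q−E_P)/(RT) = (190−121)×10³/(8.314×313) = 69000/2602 = 26.52.
k_P/k_Q = (5.87×10^5/4.23×10^17)·exp(26.52) = 1.388×10^-12 × 3.276×10^11 = 0.455.
Since E_P < E_Q, lowering the temperature improves selectivity toward P.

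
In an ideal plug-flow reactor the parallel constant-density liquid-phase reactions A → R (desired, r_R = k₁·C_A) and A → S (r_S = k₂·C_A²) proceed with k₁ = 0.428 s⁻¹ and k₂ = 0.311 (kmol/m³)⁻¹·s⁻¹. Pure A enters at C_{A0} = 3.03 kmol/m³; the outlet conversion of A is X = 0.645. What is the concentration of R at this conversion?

0.807 kmol/m³

C_A = C_{A0}(1−X) = 1.076 kmol/m³.
Along a PFR/batch, dC_R/dC_A = −r_R/(r_R+r_S) = −k₁/(k₁+k₂·C_A).
Integrating from C_{A0} to C_A: C_R = (0.428/0.311)·ln[(0.428+0.311·3.03)/(0.428+0.311·1.08)] = 1.376·ln(1.370/0.7625) = 0.8067 kmol/m³.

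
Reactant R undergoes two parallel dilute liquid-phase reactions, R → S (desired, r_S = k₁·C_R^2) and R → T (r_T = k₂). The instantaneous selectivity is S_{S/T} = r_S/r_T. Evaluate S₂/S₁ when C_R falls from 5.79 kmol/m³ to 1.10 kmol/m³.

S_{S/T} = (k₁/k₂)·C_R^2, so S₂/S₁ = (C_{R,2}/C_{R,1})^2.
= (1.10/5.79)^2 = (0.1900)^2 = 0.0361.
Selectivity toward S falls as C_R falls — high-concentration operation is favoured.

0.0361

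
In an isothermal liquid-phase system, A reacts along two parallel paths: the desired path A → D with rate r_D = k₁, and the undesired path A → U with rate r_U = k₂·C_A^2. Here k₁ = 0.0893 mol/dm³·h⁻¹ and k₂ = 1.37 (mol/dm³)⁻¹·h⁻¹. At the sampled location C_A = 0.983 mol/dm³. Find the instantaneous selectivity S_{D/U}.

S_{D/U} = r_D/r_U = (k₁)/(k₂·C_A^2) = (k₁/k₂)·C_A^-2.
= (0.0893) / (1.37×0.9830^2) = 0.08930/1.324 = 0.0675.

0.0675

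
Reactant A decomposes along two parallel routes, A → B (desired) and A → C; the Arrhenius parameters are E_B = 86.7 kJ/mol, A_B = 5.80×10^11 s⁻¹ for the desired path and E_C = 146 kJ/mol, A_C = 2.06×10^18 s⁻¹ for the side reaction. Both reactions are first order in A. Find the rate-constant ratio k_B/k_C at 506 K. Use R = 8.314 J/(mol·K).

0.373

Since both paths have the same order in A, the concentration cancels and S_{B/C} = k_B/k_C = (A_B/A_C)·exp[(E_C−E_B)/(RT)].
(E_C−E_B)/(RT) = (146−86.7)×10³/(8.314×506) = 59300/4207 = 14.10.
k_B/k_C = (5.80×10^11/2.06×10^18)·exp(14.10) = 2.816×10^-7 × 1.324×10^6 = 0.373.
Since E_B < E_C, lowering the temperature improves selectivity toward B.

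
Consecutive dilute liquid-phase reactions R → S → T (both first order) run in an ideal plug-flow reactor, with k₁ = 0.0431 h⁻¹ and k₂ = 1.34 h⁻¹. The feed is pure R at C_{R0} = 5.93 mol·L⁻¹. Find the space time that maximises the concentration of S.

For first-order series the maximum of C_S occurs at τ_opt = ln(k₂/k₁)/(k₂−k₁).
= ln(1.34/0.0431)/(1.34−0.0431) = ln(31.09)/1.297 = 3.437/1.297 = 2.65 h.

2.65 h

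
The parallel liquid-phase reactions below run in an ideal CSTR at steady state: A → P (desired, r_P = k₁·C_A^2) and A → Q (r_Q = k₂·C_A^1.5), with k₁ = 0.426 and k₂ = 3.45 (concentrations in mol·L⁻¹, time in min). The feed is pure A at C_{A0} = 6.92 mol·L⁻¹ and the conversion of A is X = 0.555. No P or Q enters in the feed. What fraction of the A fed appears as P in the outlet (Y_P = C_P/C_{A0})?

0.0988

Exit C_A = C_{A0}(1−X) = 6.92×0.445 = 3.079 mol·L⁻¹.
A CSTR operates uniformly at the exit composition, giving r_P = 4.040 and r_Q = 18.64 (each k·C_A^n at C_A = 3.079).
Fraction of consumed A going to P: r_P/(r_P+r_Q) = 0.1781.
C_P = 0.1781·C_{A0}·X = 0.1781×6.92×0.555 = 0.684 mol·L⁻¹; Y_P = C_P/C_{A0} = 0.0988.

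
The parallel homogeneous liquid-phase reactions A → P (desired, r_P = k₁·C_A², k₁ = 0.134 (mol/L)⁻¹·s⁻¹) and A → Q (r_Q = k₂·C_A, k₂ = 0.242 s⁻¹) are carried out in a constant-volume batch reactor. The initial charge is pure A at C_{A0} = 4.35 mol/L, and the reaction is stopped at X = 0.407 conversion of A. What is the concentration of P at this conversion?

C_A = C_{A0}(1−X) = 2.580 mol/L.
Along a PFR/batch, dC_Q/dC_A = −r_Q/(r_P+r_Q) = −k₂/(k₂+k₁·C_A).
Integrating from C_{A0} to C_A: C_Q = (0.242/0.134)·ln[(0.242+0.134·4.35)/(0.242+0.134·2.58)] = 1.806·ln(0.8249/0.5877) = 0.6124 mol/L.
Then C_P = (C_{A0}−C_A) − C_Q = 1.770 − 0.6124 = 1.158 mol/L.

1.16 mol/L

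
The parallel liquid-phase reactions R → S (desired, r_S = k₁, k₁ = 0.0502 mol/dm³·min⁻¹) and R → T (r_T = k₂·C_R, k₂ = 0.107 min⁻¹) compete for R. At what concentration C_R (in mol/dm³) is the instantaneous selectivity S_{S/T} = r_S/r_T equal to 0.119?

3.94 mol/dm³

S_{S/T} = (k₁/k₂)·C_R⁻¹ ⇒ C_R = (S·k₂/k₁)^(-1).
= (0.119×0.107/0.0502)^(-1) = (0.2536)^(-1) = 3.94 mol/dm³.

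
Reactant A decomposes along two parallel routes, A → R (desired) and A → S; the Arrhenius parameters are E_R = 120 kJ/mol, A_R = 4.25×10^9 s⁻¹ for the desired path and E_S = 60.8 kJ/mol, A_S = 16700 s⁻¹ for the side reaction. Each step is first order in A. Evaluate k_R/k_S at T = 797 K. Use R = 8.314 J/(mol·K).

k_R/k_S = (A_R/A_S)·exp[−(E_R−E_S)/(RT)] = (A_R/A_S)·exp[(E_S−E_R)/(RT)].
(E_S−E_R)/(RT) = (60.8−120)×10³/(8.314×797) = -59200/6626 = -8.934.
k_R/k_S = (4.25×10^9/16700)·exp(-8.934) = 2.545×10^5 × 1.318×10^-4 = 33.5.

33.5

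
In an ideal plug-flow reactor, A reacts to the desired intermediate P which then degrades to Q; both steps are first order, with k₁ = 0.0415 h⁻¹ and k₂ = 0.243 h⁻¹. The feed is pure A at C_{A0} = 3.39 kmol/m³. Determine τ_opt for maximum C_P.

For first-order series the maximum of C_P occurs at τ_opt = ln(k₂/k₁)/(k₂−k₁).
= ln(0.243/0.0415)/(0.243−0.0415) = ln(5.855)/0.2015 = 1.767/0.2015 = 8.77 h.

8.77 h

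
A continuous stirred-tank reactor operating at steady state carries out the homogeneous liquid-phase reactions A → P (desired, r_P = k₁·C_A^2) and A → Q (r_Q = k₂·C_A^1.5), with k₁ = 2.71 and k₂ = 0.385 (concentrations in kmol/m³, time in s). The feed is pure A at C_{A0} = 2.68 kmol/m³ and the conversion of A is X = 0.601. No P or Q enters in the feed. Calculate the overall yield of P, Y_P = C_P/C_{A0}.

Exit C_A = C_{A0}(1−X) = 2.68×0.399 = 1.069 kmol/m³.
A CSTR operates uniformly at the exit composition, giving r_P = 3.099 and r_Q = 0.4257 (each k·C_A^n at C_A = 1.069).
Fraction of consumed A going to P: r_P/(r_P+r_Q) = 0.8792.
C_P = 0.8792·C_{A0}·X = 0.8792×2.68×0.601 = 1.42 kmol/m³; Y_P = C_P/C_{A0} = 0.528.

0.528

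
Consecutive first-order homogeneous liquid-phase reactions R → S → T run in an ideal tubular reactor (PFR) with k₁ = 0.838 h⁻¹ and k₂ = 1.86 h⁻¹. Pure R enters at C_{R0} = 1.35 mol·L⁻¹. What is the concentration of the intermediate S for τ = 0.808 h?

0.316 mol·L⁻¹

Solving the coupled first-order balances gives C_S(τ) = [k₁/(k₂−k₁)]·C_{R0}·(e^(−k₁τ) − e^(−k₂τ)).
e^(−k₁τ) = e^(−0.838×0.808) = e^(−0.6771) = 0.5081; e^(−k₂τ) = e^(−1.503) = 0.2225.
C_S = 0.838×1.35/(1.86−0.838) × (0.5081−0.2225) = 1.107×0.2856 = 0.3161 mol·L⁻¹.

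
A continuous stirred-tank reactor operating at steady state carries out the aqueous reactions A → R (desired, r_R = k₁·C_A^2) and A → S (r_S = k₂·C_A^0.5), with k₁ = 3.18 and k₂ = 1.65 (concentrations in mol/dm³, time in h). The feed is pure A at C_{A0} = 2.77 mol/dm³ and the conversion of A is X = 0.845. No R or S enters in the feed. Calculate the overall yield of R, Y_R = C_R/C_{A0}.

0.297

Exit C_A = C_{A0}(1−X) = 2.77×0.155 = 0.4294 mol/dm³.
In a CSTR the entire volume is at exit conditions, so r_R = 3.18×0.4294^2 = 0.5862 and r_S = 1.65×0.4294^0.5 = 1.081.
Fraction of consumed A going to R: r_R/(r_R+r_S) = 0.3516.
C_R = 0.3516·C_{A0}·X = 0.3516×2.77×0.845 = 0.823 mol/dm³; Y_R = C_R/C_{A0} = 0.297.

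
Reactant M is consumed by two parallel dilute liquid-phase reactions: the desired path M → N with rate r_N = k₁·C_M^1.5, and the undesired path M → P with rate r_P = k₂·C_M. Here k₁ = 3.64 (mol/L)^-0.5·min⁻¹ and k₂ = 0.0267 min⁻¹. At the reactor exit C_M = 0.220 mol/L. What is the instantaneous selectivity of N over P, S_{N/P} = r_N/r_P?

63.9

S_{N/P} = r_N/r_P = (k₁·C_M^1.5)/(k₂·C_M) = (k₁/k₂)·C_M^0.5.
= (3.64×0.2200^1.5) / (0.0267×0.2200) = 0.3756/0.005874 = 63.9.
Since the desired path is higher order in M, keeping C_M high (PFR or concentrated feed) favours N.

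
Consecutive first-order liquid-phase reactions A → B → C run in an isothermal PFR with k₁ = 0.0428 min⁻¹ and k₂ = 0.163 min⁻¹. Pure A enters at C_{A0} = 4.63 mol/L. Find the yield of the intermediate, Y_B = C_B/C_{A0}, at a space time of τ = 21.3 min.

For first-order series with pure A initially, C_B(τ) = k₁C_{A0}/(k₂−k₁)·(e^(−k₁τ) − e^(−k₂τ)).
e^(−k₁τ) = e^(−0.0428×21.3) = e^(−0.9116) = 0.4019; e^(−k₂τ) = e^(−3.472) = 0.03106.
C_B = 0.0428×4.63/(0.163−0.0428) × (0.4019−0.03106) = 1.649×0.3708 = 0.6113 mol/L.
Y_B = C_B/C_{A0} = 0.6113/4.63 = 0.132.

0.132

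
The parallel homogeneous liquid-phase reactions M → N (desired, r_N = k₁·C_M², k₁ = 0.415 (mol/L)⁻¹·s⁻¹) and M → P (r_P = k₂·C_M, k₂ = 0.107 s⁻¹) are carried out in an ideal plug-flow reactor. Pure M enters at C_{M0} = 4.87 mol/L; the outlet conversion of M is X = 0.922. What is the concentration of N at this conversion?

C_M = C_{M0}(1−X) = 0.3799 mol/L.
Along a PFR/batch, dC_P/dC_M = −r_P/(r_N+r_P) = −k₂/(k₂+k₁·C_M).
Integrating from C_{M0} to C_M: C_P = (0.107/0.415)·ln[(0.107+0.415·4.87)/(0.107+0.415·0.380)] = 0.2578·ln(2.128/0.2646) = 0.5375 mol/L.
Then C_N = (C_{M0}−C_M) − C_P = 4.490 − 0.5375 = 3.953 mol/L.

3.95 mol/L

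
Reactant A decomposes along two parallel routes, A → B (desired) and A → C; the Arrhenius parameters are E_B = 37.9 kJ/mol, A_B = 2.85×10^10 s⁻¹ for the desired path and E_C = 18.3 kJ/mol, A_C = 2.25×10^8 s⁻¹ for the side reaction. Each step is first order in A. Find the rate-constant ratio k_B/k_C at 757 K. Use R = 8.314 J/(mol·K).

5.63

k_B/k_C = (A_B/A_C)·exp[−(E_B−E_C)/(RT)] = (A_B/A_C)·exp[(E_C−E_B)/(RT)].
(E_C−E_B)/(RT) = (18.3−37.9)×10³/(8.314×757) = -19600/6294 = -3.114.
k_B/k_C = (2.85×10^10/2.25×10^8)·exp(-3.114) = 126.7 × 0.04441 = 5.63.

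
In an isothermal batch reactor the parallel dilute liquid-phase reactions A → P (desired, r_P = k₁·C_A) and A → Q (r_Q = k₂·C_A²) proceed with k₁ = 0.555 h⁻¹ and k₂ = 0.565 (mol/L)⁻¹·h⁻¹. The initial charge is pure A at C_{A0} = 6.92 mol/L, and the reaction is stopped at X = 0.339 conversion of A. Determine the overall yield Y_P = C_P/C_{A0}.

0.0500

C_A = C_{A0}(1−X) = 4.574 mol/L.
Along a PFR/batch, dC_P/dC_A = −r_P/(r_P+r_Q) = −k₁/(k₁+k₂·C_A).
Integrating from C_{A0} to C_A: C_P = (0.555/0.565)·ln[(0.555+0.565·6.92)/(0.555+0.565·4.57)] = 0.9823·ln(4.465/3.139) = 0.3460 mol/L.
Y_P = C_P/C_{A0} = 0.3460/6.92 = 0.0500.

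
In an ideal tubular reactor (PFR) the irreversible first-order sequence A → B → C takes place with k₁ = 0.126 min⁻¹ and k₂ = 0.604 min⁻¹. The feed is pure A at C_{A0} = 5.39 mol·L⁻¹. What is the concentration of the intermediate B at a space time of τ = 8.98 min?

The intermediate concentration in a first-order A→B→C sequence is C_B = k₁C_{A0}(e^(−k₁τ) − e^(−k₂τ))/(k₂−k₁).
e^(−k₁τ) = e^(−0.126×8.98) = e^(−1.131) = 0.3226; e^(−k₂τ) = e^(−5.424) = 0.004410.
C_B = 0.126×5.39/(0.604−0.126) × (0.3226−0.004410) = 1.421×0.3181 = 0.4520 mol·L⁻¹.

0.452 mol·L⁻¹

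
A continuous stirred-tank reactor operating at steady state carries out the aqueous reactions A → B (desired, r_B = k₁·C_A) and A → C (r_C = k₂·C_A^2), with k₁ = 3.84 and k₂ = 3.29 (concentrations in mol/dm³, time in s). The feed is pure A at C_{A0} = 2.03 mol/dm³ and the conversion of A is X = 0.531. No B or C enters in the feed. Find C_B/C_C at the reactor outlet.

Exit C_A = C_{A0}(1−X) = 2.03×0.469 = 0.9521 mol/dm³.
A CSTR operates uniformly at the exit composition, giving r_B = 3.656 and r_C = 2.982 (each k·C_A^n at C_A = 0.9521).
Overall selectivity = C_B/C_C = r_Bτ/(r_Cτ) = r_B/r_C = 1.23.

1.23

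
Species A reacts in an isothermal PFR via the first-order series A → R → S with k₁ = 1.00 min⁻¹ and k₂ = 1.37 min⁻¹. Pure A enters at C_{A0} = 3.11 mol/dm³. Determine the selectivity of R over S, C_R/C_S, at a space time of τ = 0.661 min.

For first-order series with pure A initially, C_R(τ) = k₁C_{A0}/(k₂−k₁)·(e^(−k₁τ) − e^(−k₂τ)).
e^(−k₁τ) = e^(−1.00×0.661) = e^(−0.6610) = 0.5163; e^(−k₂τ) = e^(−0.9056) = 0.4043.
C_R = 1.00×3.11/(1.37−1.00) × (0.5163−0.4043) = 8.405×0.1120 = 0.9416 mol/dm³.
C_A = C_{A0}e^(−k₁τ) = 1.606 mol/dm³, so C_S = C_{A0}−C_A−C_R = 0.5626 mol/dm³; C_R/C_S = 1.67.

1.67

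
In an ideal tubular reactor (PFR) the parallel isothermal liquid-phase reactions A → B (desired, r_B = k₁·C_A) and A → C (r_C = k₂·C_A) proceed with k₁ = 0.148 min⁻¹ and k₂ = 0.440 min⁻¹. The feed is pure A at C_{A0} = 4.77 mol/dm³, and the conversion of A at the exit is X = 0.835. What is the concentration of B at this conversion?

1.00 mol/dm³

C_A = C_{A0}(1−X) = 0.7871 mol/dm³.
Both paths are first order in A, so the instantaneous fraction to B is constant: dC_B/d(−C_A) = k₁/(k₁+k₂) = 0.2517.
C_B = 0.2517·(C_{A0}−C_A) = 0.2517×3.983 = 1.00 mol/dm³.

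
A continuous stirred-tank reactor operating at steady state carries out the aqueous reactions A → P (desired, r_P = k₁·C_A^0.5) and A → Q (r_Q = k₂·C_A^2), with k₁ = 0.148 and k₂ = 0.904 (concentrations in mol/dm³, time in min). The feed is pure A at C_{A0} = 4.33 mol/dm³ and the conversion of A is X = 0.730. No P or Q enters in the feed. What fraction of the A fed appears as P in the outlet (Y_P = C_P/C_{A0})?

Exit C_A = C_{A0}(1−X) = 4.33×0.270 = 1.169 mol/dm³.
Rates in a CSTR are evaluated at the outlet concentration: r_P = 0.148×1.169^0.5 = 0.1600, r_Q = 0.904×1.169^2 = 1.236.
Fraction of consumed A going to P: r_P/(r_P+r_Q) = 0.1147.
C_P = 0.1147·C_{A0}·X = 0.1147×4.33×0.730 = 0.362 mol/dm³; Y_P = C_P/C_{A0} = 0.0837.

0.0837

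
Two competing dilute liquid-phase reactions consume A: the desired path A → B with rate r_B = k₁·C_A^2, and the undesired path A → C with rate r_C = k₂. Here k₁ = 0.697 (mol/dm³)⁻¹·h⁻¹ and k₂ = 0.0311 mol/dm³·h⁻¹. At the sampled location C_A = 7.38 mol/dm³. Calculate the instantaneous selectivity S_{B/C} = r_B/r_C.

S_{B/C} = r_B/r_C = (k₁·C_A^2)/(k₂) = (k₁/k₂)·C_A^2.
= (0.697×7.380^2) / (0.0311) = 37.96/0.03110 = 1221.
Since the desired path is higher order in A, keeping C_A high (PFR or concentrated feed) favours B.

1221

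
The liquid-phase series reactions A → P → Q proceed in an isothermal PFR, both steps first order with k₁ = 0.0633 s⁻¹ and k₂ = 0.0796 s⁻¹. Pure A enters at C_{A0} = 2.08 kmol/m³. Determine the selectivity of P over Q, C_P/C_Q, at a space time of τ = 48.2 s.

The intermediate concentration in a first-order A→B→C sequence is C_P = k₁C_{A0}(e^(−k₁τ) − e^(−k₂τ))/(k₂−k₁).
e^(−k₁τ) = e^(−0.0633×48.2) = e^(−3.051) = 0.04731; e^(−k₂τ) = e^(−3.837) = 0.02156.
C_P = 0.0633×2.08/(0.0796−0.0633) × (0.04731−0.02156) = 8.078×0.02574 = 0.2080 kmol/m³.
C_A = C_{A0}e^(−k₁τ) = 0.09840 kmol/m³, so C_Q = C_{A0}−C_A−C_P = 1.774 kmol/m³; C_P/C_Q = 0.117.

0.117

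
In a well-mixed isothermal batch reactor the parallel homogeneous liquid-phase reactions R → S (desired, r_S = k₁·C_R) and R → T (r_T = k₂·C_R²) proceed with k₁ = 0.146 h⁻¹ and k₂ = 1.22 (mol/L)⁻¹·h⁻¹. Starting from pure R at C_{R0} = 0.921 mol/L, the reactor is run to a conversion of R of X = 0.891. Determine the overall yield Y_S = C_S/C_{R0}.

0.202

C_R = C_{R0}(1−X) = 0.1004 mol/L.
Along a PFR/batch, dC_S/dC_R = −r_S/(r_S+r_T) = −k₁/(k₁+k₂·C_R).
Integrating from C_{R0} to C_R: C_S = (0.146/1.22)·ln[(0.146+1.22·0.921)/(0.146+1.22·0.100)] = 0.1197·ln(1.270/0.2685) = 0.1859 mol/L.
Y_S = C_S/C_{R0} = 0.1859/0.921 = 0.202.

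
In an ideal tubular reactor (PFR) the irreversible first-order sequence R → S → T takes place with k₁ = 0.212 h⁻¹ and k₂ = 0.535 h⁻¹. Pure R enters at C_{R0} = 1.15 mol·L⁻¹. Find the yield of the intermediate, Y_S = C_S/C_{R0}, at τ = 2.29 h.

0.211

The intermediate concentration in a first-order A→B→C sequence is C_S = k₁C_{R0}(e^(−k₁τ) − e^(−k₂τ))/(k₂−k₁).
e^(−k₁τ) = e^(−0.212×2.29) = e^(−0.4855) = 0.6154; e^(−k₂τ) = e^(−1.225) = 0.2937.
C_S = 0.212×1.15/(0.535−0.212) × (0.6154−0.2937) = 0.7548×0.3217 = 0.2428 mol·L⁻¹.
Y_S = C_S/C_{R0} = 0.2428/1.15 = 0.211.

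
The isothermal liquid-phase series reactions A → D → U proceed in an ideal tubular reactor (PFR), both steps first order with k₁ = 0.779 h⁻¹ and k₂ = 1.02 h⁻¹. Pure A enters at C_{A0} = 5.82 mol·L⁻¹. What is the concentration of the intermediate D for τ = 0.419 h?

1.30 mol·L⁻¹

The intermediate concentration in a first-order A→B→C sequence is C_D = k₁C_{A0}(e^(−k₁τ) − e^(−k₂τ))/(k₂−k₁).
e^(−k₁τ) = e^(−0.779×0.419) = e^(−0.3264) = 0.7215; e^(−k₂τ) = e^(−0.4274) = 0.6522.
C_D = 0.779×5.82/(1.02−0.779) × (0.7215−0.6522) = 18.81×0.06930 = 1.304 mol·L⁻¹.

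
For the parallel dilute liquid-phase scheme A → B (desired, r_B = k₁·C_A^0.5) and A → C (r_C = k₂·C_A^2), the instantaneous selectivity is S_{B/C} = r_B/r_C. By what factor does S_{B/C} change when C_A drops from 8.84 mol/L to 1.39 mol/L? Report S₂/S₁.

S_{B/C} = (k₁/k₂)·C_A^-1.5, so S₂/S₁ = (C_{A,2}/C_{A,1})^-1.5.
= (1.39/8.84)^(-1.5) = (0.1572)^(-1.5) = 16.0.

16.0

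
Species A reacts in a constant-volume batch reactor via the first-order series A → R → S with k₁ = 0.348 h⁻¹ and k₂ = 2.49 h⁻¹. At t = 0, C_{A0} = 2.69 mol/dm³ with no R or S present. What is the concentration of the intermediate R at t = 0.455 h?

Solving the coupled first-order balances gives C_R(t) = [k₁/(k₂−k₁)]·C_{A0}·(e^(−k₁t) − e^(−k₂t)).
e^(−k₁t) = e^(−0.348×0.455) = e^(−0.1583) = 0.8536; e^(−k₂t) = e^(−1.133) = 0.3221.
C_R = 0.348×2.69/(2.49−0.348) × (0.8536−0.3221) = 0.4370×0.5315 = 0.2323 mol/dm³.

0.232 mol/dm³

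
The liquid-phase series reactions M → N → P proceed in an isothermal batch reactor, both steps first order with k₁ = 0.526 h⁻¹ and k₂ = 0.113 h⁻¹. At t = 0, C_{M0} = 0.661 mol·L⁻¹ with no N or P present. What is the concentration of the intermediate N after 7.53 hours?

Solving the coupled first-order balances gives C_N(t) = [k₁/(k₂−k₁)]·C_{M0}·(e^(−k₁t) − e^(−k₂t)).
e^(−k₁t) = e^(−0.526×7.53) = e^(−3.961) = 0.01905; e^(−k₂t) = e^(−0.8509) = 0.4270.
C_N = 0.526×0.661/(0.113−0.526) × (0.01905−0.4270) = (-0.8419)×(-0.4080) = 0.3435 mol·L⁻¹.

0.343 mol·L⁻¹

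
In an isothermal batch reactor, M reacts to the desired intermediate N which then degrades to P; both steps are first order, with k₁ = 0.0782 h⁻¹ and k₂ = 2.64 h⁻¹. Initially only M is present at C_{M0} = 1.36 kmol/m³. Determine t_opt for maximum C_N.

The intermediate peaks when r₁ = r₂, i.e. k₁e^(−k₁t) = k₂e^(−k₂t), giving t_opt = ln(k₂/k₁)/(k₂−k₁).
= ln(2.64/0.0782)/(2.64−0.0782) = ln(33.76)/2.562 = 3.519/2.562 = 1.37 h.

1.37 h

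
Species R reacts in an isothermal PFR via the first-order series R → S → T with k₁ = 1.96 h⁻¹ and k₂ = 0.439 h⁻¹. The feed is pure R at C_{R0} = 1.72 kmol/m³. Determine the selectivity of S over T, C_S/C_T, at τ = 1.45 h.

1.81

For first-order series with pure R initially, C_S(τ) = k₁C_{R0}/(k₂−k₁)·(e^(−k₁τ) − e^(−k₂τ)).
e^(−k₁τ) = e^(−1.96×1.45) = e^(−2.842) = 0.05831; e^(−k₂τ) = e^(−0.6365) = 0.5291.
C_S = 1.96×1.72/(0.439−1.96) × (0.05831−0.5291) = (-2.216)×(-0.4708) = 1.044 kmol/m³.
C_R = C_{R0}e^(−k₁τ) = 0.1003 kmol/m³, so C_T = C_{R0}−C_R−C_S = 0.5762 kmol/m³; C_S/C_T = 1.81.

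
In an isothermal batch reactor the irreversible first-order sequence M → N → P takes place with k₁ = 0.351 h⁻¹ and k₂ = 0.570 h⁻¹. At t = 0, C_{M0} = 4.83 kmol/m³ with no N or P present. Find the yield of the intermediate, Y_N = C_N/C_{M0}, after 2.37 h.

0.282

The intermediate concentration in a first-order A→B→C sequence is C_N = k₁C_{M0}(e^(−k₁t) − e^(−k₂t))/(k₂−k₁).
e^(−k₁t) = e^(−0.351×2.37) = e^(−0.8319) = 0.4352; e^(−k₂t) = e^(−1.351) = 0.2590.
C_N = 0.351×4.83/(0.570−0.351) × (0.4352−0.2590) = 7.741×0.1762 = 1.364 kmol/m³.
Y_N = C_N/C_{M0} = 1.364/4.83 = 0.282.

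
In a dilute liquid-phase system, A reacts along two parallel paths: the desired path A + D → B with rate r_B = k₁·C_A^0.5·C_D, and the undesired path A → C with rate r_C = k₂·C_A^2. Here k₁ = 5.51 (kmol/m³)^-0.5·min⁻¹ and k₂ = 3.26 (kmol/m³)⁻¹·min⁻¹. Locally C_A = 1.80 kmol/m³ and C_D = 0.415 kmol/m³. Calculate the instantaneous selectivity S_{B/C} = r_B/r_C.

S_{B/C} = r_B/r_C = (k₁·C_A^0.5·C_D)/(k₂·C_A^2) = (k₁/k₂)·C_A^-1.5·C_D.
= (5.51×1.800^0.5×0.4150) / (3.26×1.800^2) = 3.068/10.56 = 0.290.
The undesired path is higher order in A, so low C_A (CSTR or dilute feed) favours B.

0.290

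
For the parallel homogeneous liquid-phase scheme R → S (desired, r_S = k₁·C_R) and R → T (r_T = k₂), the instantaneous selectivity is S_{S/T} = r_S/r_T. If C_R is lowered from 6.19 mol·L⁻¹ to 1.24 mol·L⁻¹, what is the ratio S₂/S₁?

S_{S/T} = (k₁/k₂)·C_R, so S₂/S₁ = (C_{R,2}/C_{R,1}).
= 1.24/6.19 = 0.200.
Selectivity toward S falls as C_R falls — high-concentration operation is favoured.

0.200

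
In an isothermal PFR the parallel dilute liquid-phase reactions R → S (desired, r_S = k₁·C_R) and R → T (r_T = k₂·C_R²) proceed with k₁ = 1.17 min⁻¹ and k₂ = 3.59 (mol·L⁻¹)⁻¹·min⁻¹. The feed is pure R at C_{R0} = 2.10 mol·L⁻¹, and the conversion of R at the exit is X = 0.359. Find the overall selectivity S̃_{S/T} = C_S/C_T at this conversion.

0.192

C_R = C_{R0}(1−X) = 1.346 mol·L⁻¹.
Along a PFR/batch, dC_S/dC_R = −r_S/(r_S+r_T) = −k₁/(k₁+k₂·C_R).
Integrating from C_{R0} to C_R: C_S = (1.17/3.59)·ln[(1.17+3.59·2.10)/(1.17+3.59·1.35)] = 0.3259·ln(8.709/6.002) = 0.1213 mol·L⁻¹.
C_T = (C_{R0}−C_R)−C_S = 0.6326 mol·L⁻¹; S̃_{S/T} = 0.1213/0.6326 = 0.192.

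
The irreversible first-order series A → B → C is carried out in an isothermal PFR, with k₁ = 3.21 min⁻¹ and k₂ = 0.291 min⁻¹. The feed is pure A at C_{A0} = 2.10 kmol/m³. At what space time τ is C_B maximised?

For first-order series the maximum of C_B occurs at τ_opt = ln(k₂/k₁)/(k₂−k₁).
= ln(0.291/3.21)/(0.291−3.21) = ln(0.09065)/-2.919 = -2.401/-2.919 = 0.822 min.

0.822 min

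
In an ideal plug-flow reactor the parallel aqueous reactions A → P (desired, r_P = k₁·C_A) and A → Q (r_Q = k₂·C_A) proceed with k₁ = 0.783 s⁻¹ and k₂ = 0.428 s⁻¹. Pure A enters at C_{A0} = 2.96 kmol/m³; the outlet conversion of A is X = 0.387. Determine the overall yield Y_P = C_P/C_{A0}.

0.250

C_A = C_{A0}(1−X) = 1.814 kmol/m³.
Both paths are first order in A, so the instantaneous fraction to P is constant: dC_P/d(−C_A) = k₁/(k₁+k₂) = 0.6466.
C_P = 0.6466·(C_{A0}−C_A) = 0.6466×1.146 = 0.741 kmol/m³.
Y_P = C_P/C_{A0} = 0.7407/2.96 = 0.250.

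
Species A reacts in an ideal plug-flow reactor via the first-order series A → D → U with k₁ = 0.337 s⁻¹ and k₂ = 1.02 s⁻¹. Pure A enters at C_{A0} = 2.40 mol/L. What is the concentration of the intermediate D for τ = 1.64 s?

Solving the coupled first-order balances gives C_D(τ) = [k₁/(k₂−k₁)]·C_{A0}·(e^(−k₁τ) − e^(−k₂τ)).
e^(−k₁τ) = e^(−0.337×1.64) = e^(−0.5527) = 0.5754; e^(−k₂τ) = e^(−1.673) = 0.1877.
C_D = 0.337×2.40/(1.02−0.337) × (0.5754−0.1877) = 1.184×0.3877 = 0.4591 mol/L.

0.459 mol/L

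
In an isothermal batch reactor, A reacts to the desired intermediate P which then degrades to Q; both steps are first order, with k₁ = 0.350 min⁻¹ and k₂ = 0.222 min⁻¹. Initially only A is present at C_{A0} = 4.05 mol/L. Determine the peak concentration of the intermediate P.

At the optimum, C_{P,max}/C_{A0} = (k₁/k₂)^[k₂/(k₂−k₁)].
= (0.350/0.222)^(0.222/(0.222−0.350)) = (1.577)^(-1.734) = 0.4540.
C_{P,max} = 0.4540×4.05 = 1.84 mol/L.

1.84 mol/L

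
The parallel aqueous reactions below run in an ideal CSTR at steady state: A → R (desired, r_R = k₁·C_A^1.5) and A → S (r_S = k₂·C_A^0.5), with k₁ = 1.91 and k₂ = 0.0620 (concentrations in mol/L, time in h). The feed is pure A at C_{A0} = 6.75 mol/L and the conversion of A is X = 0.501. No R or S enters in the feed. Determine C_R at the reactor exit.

Exit C_A = C_{A0}(1−X) = 6.75×0.499 = 3.368 mol/L.
In a CSTR the entire volume is at exit conditions, so r_R = 1.91×3.368^1.5 = 11.81 and r_S = 0.0620×3.368^0.5 = 0.1138.
Fraction of consumed A going to R: r_R/(r_R+r_S) = 0.9905.
C_R = 0.9905·C_{A0}·X = 0.9905×6.75×0.501 = 3.35 mol/L.

3.35 mol/L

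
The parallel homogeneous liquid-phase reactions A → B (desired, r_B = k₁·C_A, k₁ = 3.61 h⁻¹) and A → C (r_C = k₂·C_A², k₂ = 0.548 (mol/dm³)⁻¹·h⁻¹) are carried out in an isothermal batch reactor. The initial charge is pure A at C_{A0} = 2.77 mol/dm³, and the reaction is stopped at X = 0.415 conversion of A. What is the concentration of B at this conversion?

0.863 mol/dm³

C_A = C_{A0}(1−X) = 1.620 mol/dm³.
Along a PFR/batch, dC_B/dC_A = −r_B/(r_B+r_C) = −k₁/(k₁+k₂·C_A).
Integrating from C_{A0} to C_A: C_B = (3.61/0.548)·ln[(3.61+0.548·2.77)/(3.61+0.548·1.62)] = 6.588·ln(5.128/4.498) = 0.8635 mol/dm³.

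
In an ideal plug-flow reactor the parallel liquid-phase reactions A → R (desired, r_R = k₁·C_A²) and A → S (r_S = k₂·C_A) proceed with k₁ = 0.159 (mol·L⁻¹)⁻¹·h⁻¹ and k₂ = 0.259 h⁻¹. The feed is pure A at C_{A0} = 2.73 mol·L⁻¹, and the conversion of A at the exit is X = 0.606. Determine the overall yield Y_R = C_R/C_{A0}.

0.321

C_A = C_{A0}(1−X) = 1.076 mol·L⁻¹.
Along a PFR/batch, dC_S/dC_A = −r_S/(r_R+r_S) = −k₂/(k₂+k₁·C_A).
Integrating from C_{A0} to C_A: C_S = (0.259/0.159)·ln[(0.259+0.159·2.73)/(0.259+0.159·1.08)] = 1.629·ln(0.6931/0.4300) = 0.7775 mol·L⁻¹.
Then C_R = (C_{A0}−C_A) − C_S = 1.654 − 0.7775 = 0.8769 mol·L⁻¹.
Y_R = C_R/C_{A0} = 0.8769/2.73 = 0.321.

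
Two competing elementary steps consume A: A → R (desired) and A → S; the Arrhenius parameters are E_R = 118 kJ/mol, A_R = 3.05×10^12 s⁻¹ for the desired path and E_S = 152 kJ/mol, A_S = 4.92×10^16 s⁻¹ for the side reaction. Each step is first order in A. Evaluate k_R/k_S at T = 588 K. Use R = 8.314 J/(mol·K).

0.0650

With equal orders, S_{R/S} = k_R/k_S = (A_R/A_S)·exp[(E_S−E_R)/(RT)].
(E_S−E_R)/(RT) = (152−118)×10³/(8.314×588) = 34000/4889 = 6.955.
k_R/k_S = (3.05×10^12/4.92×10^16)·exp(6.955) = 6.199×10^-5 × 1048 = 0.0650.
Since E_R < E_S, lowering the temperature improves selectivity toward R.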